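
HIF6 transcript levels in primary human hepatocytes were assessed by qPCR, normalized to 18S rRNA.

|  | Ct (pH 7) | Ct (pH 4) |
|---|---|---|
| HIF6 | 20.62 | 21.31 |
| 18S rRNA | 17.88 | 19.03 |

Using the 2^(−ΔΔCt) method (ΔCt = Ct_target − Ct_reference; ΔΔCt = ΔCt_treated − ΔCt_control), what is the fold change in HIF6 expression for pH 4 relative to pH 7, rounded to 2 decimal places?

ΔCt(pH 7) = 20.620 − 17.880 = 2.740
ΔCt(pH 4) = 21.310 − 19.030 = 2.280
ΔΔCt = 2.280 − 2.740 = -0.460
Fold change = 2^(−(-0.460)) = 2^0.460 = 1.376

1.38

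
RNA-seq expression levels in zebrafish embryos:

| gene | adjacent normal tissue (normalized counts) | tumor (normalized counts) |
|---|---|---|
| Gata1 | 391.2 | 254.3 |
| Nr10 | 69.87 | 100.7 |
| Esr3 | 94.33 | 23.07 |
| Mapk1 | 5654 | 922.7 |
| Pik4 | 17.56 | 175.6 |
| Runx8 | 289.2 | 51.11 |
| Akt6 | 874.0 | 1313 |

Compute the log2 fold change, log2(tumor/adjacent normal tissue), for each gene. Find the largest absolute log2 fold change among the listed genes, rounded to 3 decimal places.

3.322

log2(254.3/391.2) = -0.621  (Gata1)
log2(100.7/69.87) = 0.527  (Nr10)
log2(23.07/94.33) = -2.032  (Esr3)
log2(922.7/5654) = -2.615  (Mapk1)
log2(175.6/17.56) = 3.322  (Pik4)
log2(51.11/289.2) = -2.500  (Runx8)
log2(1313/874.0) = 0.587  (Akt6)
The largest magnitude belongs to Pik4.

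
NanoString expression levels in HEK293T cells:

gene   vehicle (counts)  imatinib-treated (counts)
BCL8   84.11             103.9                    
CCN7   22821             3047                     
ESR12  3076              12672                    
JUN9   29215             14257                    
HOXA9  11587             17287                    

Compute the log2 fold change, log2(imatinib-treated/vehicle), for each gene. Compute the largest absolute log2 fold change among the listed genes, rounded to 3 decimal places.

2.905

log2(103.9/84.11) = 0.305  (BCL8)
log2(3047/22821) = -2.905  (CCN7)
log2(12672/3076) = 2.043  (ESR12)
log2(14257/29215) = -1.035  (JUN9)
log2(17287/11587) = 0.577  (HOXA9)
The largest magnitude belongs to CCN7.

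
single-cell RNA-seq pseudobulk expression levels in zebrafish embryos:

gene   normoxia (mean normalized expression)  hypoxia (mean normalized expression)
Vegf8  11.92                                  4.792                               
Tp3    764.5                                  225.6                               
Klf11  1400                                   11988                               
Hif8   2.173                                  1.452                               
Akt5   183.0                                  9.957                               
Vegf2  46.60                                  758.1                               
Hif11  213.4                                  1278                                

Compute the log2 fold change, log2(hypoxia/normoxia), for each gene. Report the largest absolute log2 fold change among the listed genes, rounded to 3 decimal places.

log2(4.792/11.92) = -1.315  (Vegf8)
log2(225.6/764.5) = -1.761  (Tp3)
log2(11988/1400) = 3.098  (Klf11)
log2(1.452/2.173) = -0.582  (Hif8)
log2(9.957/183.0) = -4.200  (Akt5)
log2(758.1/46.60) = 4.024  (Vegf2)
log2(1278/213.4) = 2.582  (Hif11)
The largest magnitude belongs to Akt5.

4.200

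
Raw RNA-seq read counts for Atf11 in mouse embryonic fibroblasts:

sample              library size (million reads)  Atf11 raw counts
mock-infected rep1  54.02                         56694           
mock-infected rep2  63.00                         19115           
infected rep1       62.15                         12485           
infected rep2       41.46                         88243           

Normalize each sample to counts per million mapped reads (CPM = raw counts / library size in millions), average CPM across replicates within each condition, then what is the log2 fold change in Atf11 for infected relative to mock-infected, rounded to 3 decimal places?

0.784

CPM(mock-infected rep1) = 56694 / 54.02 = 1049.5002
CPM(mock-infected rep2) = 19115 / 63.00 = 303.4127
CPM(infected rep1) = 12485 / 62.15 = 200.8850
CPM(infected rep2) = 88243 / 41.46 = 2128.3888
mean CPM(mock-infected) = 676.4564; mean CPM(infected) = 1164.6369
Fold change = 1164.6369 / 676.4564 = 1.72167
log2(1.72167) = 0.7838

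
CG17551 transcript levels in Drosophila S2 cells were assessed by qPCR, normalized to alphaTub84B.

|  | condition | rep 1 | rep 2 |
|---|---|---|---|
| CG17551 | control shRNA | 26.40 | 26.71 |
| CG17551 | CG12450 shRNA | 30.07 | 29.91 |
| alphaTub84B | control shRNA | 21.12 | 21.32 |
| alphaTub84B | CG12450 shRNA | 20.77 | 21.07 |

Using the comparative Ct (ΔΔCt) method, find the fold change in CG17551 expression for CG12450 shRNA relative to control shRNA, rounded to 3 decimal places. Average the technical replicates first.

Mean Ct: CG17551 control shRNA 26.555; CG17551 CG12450 shRNA 29.990; alphaTub84B control shRNA 21.220; alphaTub84B CG12450 shRNA 20.920
ΔCt(control shRNA) = 26.555 − 21.220 = 5.335
ΔCt(CG12450 shRNA) = 29.990 − 20.920 = 9.070
ΔΔCt = 9.070 − 5.335 = 3.735
Fold change = 2^(−3.735) = 0.0751

0.075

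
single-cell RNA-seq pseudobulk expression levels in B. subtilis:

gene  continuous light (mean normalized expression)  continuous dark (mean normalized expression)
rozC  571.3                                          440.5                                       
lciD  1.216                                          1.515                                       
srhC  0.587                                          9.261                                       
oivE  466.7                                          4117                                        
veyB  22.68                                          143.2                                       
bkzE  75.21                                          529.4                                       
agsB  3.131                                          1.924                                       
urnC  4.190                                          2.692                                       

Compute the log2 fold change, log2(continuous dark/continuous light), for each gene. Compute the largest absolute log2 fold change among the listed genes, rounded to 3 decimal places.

log2(440.5/571.3) = -0.375  (rozC)
log2(1.515/1.216) = 0.317  (lciD)
log2(9.261/0.587) = 3.980  (srhC)
log2(4117/466.7) = 3.141  (oivE)
log2(143.2/22.68) = 2.659  (veyB)
log2(529.4/75.21) = 2.815  (bkzE)
log2(1.924/3.131) = -0.703  (agsB)
log2(2.692/4.190) = -0.638  (urnC)
The largest magnitude belongs to srhC.

3.980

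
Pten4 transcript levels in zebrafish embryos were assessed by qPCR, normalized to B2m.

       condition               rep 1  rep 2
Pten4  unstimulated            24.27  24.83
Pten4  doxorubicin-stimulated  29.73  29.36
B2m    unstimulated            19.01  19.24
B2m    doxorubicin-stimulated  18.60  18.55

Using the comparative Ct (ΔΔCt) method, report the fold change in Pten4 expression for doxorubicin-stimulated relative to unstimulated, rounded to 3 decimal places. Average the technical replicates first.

0.021

Mean Ct: Pten4 unstimulated 24.550; Pten4 doxorubicin-stimulated 29.545; B2m unstimulated 19.125; B2m doxorubicin-stimulated 18.575
ΔCt(unstimulated) = 24.550 − 19.125 = 5.425
ΔCt(doxorubicin-stimulated) = 29.545 − 18.575 = 10.970
ΔΔCt = 10.970 − 5.425 = 5.545
Fold change = 2^(−5.545) = 0.0214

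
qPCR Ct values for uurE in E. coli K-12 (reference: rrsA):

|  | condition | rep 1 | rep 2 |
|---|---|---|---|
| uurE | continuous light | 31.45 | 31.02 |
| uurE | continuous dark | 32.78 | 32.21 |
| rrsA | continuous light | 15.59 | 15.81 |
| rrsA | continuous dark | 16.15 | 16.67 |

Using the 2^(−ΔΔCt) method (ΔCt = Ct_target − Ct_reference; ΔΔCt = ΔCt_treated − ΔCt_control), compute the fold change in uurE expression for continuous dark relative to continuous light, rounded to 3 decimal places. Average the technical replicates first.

0.683

Mean Ct: uurE continuous light 31.235; uurE continuous dark 32.495; rrsA continuous light 15.700; rrsA continuous dark 16.410
ΔCt(continuous light) = 31.235 − 15.700 = 15.535
ΔCt(continuous dark) = 32.495 − 16.410 = 16.085
ΔΔCt = 16.085 − 15.535 = 0.550
Fold change = 2^(−0.550) = 0.6830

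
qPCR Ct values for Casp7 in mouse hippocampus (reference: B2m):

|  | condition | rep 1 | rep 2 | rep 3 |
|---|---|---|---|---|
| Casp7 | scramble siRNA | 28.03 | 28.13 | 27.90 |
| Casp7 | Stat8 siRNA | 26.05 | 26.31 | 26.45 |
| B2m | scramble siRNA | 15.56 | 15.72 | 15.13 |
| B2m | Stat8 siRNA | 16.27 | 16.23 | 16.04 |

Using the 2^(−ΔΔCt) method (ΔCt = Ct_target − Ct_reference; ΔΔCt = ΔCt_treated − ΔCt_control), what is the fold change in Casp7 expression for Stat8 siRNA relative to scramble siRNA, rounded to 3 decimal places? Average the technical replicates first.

5.502

Mean Ct: Casp7 scramble siRNA 28.020; Casp7 Stat8 siRNA 26.270; B2m scramble siRNA 15.470; B2m Stat8 siRNA 16.180
ΔCt(scramble siRNA) = 28.020 − 15.470 = 12.550
ΔCt(Stat8 siRNA) = 26.270 − 16.180 = 10.090
ΔΔCt = 10.090 − 12.550 = -2.460
Fold change = 2^(−(-2.460)) = 2^2.460 = 5.5022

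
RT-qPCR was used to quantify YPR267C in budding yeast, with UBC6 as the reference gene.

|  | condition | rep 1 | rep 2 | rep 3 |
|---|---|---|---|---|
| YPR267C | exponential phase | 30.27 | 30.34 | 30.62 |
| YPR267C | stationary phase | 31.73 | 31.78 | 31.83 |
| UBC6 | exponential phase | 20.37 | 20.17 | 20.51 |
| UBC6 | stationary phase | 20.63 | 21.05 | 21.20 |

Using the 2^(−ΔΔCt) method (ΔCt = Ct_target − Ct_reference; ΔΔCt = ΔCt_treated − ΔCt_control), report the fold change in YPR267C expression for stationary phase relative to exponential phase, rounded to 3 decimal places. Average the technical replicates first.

0.590

Mean Ct: YPR267C exponential phase 30.410; YPR267C stationary phase 31.780; UBC6 exponential phase 20.350; UBC6 stationary phase 20.960
ΔCt(exponential phase) = 30.410 − 20.350 = 10.060
ΔCt(stationary phase) = 31.780 − 20.960 = 10.820
ΔΔCt = 10.820 − 10.060 = 0.760
Fold change = 2^(−0.760) = 0.5905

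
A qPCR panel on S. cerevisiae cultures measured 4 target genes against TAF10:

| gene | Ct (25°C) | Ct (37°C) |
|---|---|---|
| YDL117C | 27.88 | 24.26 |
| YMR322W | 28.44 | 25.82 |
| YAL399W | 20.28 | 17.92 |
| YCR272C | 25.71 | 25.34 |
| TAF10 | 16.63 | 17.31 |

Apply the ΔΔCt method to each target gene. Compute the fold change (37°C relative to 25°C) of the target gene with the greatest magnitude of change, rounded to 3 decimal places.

YDL117C: ΔΔCt = (24.26−17.31) − (27.88−16.63) = 6.95 − 11.25 = -4.30; fold change = 2^4.30 = 19.698
YMR322W: ΔΔCt = (25.82−17.31) − (28.44−16.63) = 8.51 − 11.81 = -3.30; fold change = 2^3.30 = 9.849
YAL399W: ΔΔCt = (17.92−17.31) − (20.28−16.63) = 0.61 − 3.65 = -3.04; fold change = 2^3.04 = 8.225
YCR272C: ΔΔCt = (25.34−17.31) − (25.71−16.63) = 8.03 − 9.08 = -1.05; fold change = 2^1.05 = 2.071
YDL117C has the largest |ΔΔCt| = 4.30.

19.698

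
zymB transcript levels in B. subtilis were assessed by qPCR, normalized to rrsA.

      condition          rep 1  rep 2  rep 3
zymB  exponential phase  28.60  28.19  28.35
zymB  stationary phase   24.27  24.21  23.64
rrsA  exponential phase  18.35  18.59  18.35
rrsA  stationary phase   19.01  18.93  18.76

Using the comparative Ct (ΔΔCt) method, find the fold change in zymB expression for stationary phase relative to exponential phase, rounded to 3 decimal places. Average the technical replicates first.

Mean Ct: zymB exponential phase 28.380; zymB stationary phase 24.040; rrsA exponential phase 18.430; rrsA stationary phase 18.900
ΔCt(exponential phase) = 28.380 − 18.430 = 9.950
ΔCt(stationary phase) = 24.040 − 18.900 = 5.140
ΔΔCt = 5.140 − 9.950 = -4.810
Fold change = 2^(−(-4.810)) = 2^4.810 = 28.0514

28.051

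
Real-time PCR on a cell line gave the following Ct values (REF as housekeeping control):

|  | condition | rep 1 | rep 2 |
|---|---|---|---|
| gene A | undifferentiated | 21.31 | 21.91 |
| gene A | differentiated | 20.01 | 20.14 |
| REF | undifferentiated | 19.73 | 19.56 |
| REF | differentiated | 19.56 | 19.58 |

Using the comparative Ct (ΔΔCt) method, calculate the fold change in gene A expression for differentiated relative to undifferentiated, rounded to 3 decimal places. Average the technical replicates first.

Mean Ct: gene A undifferentiated 21.610; gene A differentiated 20.075; REF undifferentiated 19.645; REF differentiated 19.570
ΔCt(undifferentiated) = 21.610 − 19.645 = 1.965
ΔCt(differentiated) = 20.075 − 19.570 = 0.505
ΔΔCt = 0.505 − 1.965 = -1.460
Fold change = 2^(−(-1.460)) = 2^1.460 = 2.7511

2.751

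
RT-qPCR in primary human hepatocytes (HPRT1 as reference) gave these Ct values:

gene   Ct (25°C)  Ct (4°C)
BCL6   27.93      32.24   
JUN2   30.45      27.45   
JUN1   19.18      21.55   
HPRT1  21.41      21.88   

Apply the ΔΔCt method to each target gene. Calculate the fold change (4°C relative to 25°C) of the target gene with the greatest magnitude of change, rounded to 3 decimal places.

BCL6: ΔΔCt = (32.24−21.88) − (27.93−21.41) = 10.36 − 6.52 = 3.84; fold change = 2^-3.84 = 0.070
JUN2: ΔΔCt = (27.45−21.88) − (30.45−21.41) = 5.57 − 9.04 = -3.47; fold change = 2^3.47 = 11.081
JUN1: ΔΔCt = (21.55−21.88) − (19.18−21.41) = -0.33 − (-2.23) = 1.90; fold change = 2^-1.90 = 0.268
BCL6 has the largest |ΔΔCt| = 3.84.

0.070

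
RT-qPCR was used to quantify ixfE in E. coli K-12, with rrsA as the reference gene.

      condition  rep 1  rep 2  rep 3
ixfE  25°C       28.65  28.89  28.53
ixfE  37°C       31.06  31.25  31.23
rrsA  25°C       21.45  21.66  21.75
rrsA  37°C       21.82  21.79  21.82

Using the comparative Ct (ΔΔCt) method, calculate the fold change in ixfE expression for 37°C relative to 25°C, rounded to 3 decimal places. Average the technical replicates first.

Mean Ct: ixfE 25°C 28.690; ixfE 37°C 31.180; rrsA 25°C 21.620; rrsA 37°C 21.810
ΔCt(25°C) = 28.690 − 21.620 = 7.070
ΔCt(37°C) = 31.180 − 21.810 = 9.370
ΔΔCt = 9.370 − 7.070 = 2.300
Fold change = 2^(−2.300) = 0.2031

0.203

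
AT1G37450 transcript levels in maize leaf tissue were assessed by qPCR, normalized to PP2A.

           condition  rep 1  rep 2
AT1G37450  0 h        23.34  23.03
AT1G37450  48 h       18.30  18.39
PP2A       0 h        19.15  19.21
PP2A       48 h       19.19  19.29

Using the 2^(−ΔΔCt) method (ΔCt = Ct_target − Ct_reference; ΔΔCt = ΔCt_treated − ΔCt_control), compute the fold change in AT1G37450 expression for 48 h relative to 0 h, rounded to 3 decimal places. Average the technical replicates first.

29.857

Mean Ct: AT1G37450 0 h 23.185; AT1G37450 48 h 18.345; PP2A 0 h 19.180; PP2A 48 h 19.240
ΔCt(0 h) = 23.185 − 19.180 = 4.005
ΔCt(48 h) = 18.345 − 19.240 = -0.895
ΔΔCt = -0.895 − 4.005 = -4.900
Fold change = 2^(−(-4.900)) = 2^4.900 = 29.8571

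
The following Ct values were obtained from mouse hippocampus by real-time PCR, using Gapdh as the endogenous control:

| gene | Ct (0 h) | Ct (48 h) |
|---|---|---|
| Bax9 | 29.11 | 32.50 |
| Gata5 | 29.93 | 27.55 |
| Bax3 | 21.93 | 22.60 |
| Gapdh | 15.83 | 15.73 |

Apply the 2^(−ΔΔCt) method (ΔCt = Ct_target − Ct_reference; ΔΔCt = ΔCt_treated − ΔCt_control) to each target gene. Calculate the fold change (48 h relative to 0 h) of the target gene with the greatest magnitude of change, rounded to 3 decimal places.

0.089

Bax9: ΔΔCt = (32.50−15.73) − (29.11−15.83) = 16.77 − 13.28 = 3.49; fold change = 2^-3.49 = 0.089
Gata5: ΔΔCt = (27.55−15.73) − (29.93−15.83) = 11.82 − 14.10 = -2.28; fold change = 2^2.28 = 4.857
Bax3: ΔΔCt = (22.60−15.73) − (21.93−15.83) = 6.87 − 6.10 = 0.77; fold change = 2^-0.77 = 0.586
Bax9 has the largest |ΔΔCt| = 3.49.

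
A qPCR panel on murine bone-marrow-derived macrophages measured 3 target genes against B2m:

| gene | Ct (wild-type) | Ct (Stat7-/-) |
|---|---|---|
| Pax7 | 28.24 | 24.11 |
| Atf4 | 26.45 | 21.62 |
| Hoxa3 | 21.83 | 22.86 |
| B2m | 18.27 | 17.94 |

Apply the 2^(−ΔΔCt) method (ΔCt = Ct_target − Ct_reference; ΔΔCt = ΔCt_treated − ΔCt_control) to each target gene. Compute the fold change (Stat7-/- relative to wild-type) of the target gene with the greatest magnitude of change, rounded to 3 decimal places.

22.627

Pax7: ΔΔCt = (24.11−17.94) − (28.24−18.27) = 6.17 − 9.97 = -3.80; fold change = 2^3.80 = 13.929
Atf4: ΔΔCt = (21.62−17.94) − (26.45−18.27) = 3.68 − 8.18 = -4.50; fold change = 2^4.50 = 22.627
Hoxa3: ΔΔCt = (22.86−17.94) − (21.83−18.27) = 4.92 − 3.56 = 1.36; fold change = 2^-1.36 = 0.390
Atf4 has the largest |ΔΔCt| = 4.50.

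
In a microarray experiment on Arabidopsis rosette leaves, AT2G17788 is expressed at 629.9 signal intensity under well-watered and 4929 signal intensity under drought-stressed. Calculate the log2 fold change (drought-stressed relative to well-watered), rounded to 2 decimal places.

Fold change = 4929 / 629.9 = 7.8251
log2(7.8251) = 2.968

2.97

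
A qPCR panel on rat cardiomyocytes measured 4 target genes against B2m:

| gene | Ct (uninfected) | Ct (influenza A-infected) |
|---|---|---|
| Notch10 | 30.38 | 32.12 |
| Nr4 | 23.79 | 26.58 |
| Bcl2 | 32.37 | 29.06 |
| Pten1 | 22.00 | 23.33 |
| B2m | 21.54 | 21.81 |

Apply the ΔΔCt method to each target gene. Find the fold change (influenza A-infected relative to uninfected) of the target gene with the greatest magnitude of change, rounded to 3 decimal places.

Notch10: ΔΔCt = (32.12−21.81) − (30.38−21.54) = 10.31 − 8.84 = 1.47; fold change = 2^-1.47 = 0.361
Nr4: ΔΔCt = (26.58−21.81) − (23.79−21.54) = 4.77 − 2.25 = 2.52; fold change = 2^-2.52 = 0.174
Bcl2: ΔΔCt = (29.06−21.81) − (32.37−21.54) = 7.25 − 10.83 = -3.58; fold change = 2^3.58 = 11.959
Pten1: ΔΔCt = (23.33−21.81) − (22.00−21.54) = 1.52 − 0.46 = 1.06; fold change = 2^-1.06 = 0.480
Bcl2 has the largest |ΔΔCt| = 3.58.

11.959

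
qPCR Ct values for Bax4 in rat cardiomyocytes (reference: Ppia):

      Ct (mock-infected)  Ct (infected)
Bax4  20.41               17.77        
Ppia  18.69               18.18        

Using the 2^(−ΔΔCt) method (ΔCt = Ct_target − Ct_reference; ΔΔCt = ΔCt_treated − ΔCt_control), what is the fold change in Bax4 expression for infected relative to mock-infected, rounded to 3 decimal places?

4.377

ΔCt(mock-infected) = 20.410 − 18.690 = 1.720
ΔCt(infected) = 17.770 − 18.180 = -0.410
ΔΔCt = -0.410 − 1.720 = -2.130
Fold change = 2^(−(-2.130)) = 2^2.130 = 4.3772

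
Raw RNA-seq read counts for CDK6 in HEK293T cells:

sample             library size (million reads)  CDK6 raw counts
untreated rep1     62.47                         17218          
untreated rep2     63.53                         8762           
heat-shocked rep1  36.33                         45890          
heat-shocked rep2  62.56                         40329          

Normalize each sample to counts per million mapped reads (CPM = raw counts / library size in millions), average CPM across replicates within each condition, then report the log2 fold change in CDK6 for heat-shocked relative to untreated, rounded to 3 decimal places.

2.206

CPM(untreated rep1) = 17218 / 62.47 = 275.6203
CPM(untreated rep2) = 8762 / 63.53 = 137.9191
CPM(heat-shocked rep1) = 45890 / 36.33 = 1263.1434
CPM(heat-shocked rep2) = 40329 / 62.56 = 644.6451
mean CPM(untreated) = 206.7697; mean CPM(heat-shocked) = 953.8943
Fold change = 953.8943 / 206.7697 = 4.61332
log2(4.61332) = 2.2058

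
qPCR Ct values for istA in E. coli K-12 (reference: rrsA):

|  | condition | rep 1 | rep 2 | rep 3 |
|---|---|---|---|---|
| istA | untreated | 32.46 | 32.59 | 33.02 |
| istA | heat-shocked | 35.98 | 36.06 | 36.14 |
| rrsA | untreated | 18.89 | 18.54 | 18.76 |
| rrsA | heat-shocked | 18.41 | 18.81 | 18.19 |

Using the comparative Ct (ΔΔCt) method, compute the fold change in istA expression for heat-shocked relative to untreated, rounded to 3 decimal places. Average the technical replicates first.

0.081

Mean Ct: istA untreated 32.690; istA heat-shocked 36.060; rrsA untreated 18.730; rrsA heat-shocked 18.470
ΔCt(untreated) = 32.690 − 18.730 = 13.960
ΔCt(heat-shocked) = 36.060 − 18.470 = 17.590
ΔΔCt = 17.590 − 13.960 = 3.630
Fold change = 2^(−3.630) = 0.0808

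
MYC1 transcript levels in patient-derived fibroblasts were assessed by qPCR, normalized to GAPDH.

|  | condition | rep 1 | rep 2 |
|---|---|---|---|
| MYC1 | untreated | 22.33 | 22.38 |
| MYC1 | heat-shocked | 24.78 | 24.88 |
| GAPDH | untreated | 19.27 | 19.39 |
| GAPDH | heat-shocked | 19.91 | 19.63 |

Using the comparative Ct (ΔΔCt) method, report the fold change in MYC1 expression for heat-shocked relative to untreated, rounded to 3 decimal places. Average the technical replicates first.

0.244

Mean Ct: MYC1 untreated 22.355; MYC1 heat-shocked 24.830; GAPDH untreated 19.330; GAPDH heat-shocked 19.770
ΔCt(untreated) = 22.355 − 19.330 = 3.025
ΔCt(heat-shocked) = 24.830 − 19.770 = 5.060
ΔΔCt = 5.060 − 3.025 = 2.035
Fold change = 2^(−2.035) = 0.2440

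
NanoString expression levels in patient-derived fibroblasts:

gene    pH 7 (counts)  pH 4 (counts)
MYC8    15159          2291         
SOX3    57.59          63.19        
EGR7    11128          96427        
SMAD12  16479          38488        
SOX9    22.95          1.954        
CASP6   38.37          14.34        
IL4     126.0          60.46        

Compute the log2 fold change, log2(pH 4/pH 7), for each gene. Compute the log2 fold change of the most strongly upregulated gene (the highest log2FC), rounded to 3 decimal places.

3.115

log2(2291/15159) = -2.726  (MYC8)
log2(63.19/57.59) = 0.134  (SOX3)
log2(96427/11128) = 3.115  (EGR7)
log2(38488/16479) = 1.224  (SMAD12)
log2(1.954/22.95) = -3.554  (SOX9)
log2(14.34/38.37) = -1.420  (CASP6)
log2(60.46/126.0) = -1.059  (IL4)
EGR7 is most strongly upregulated.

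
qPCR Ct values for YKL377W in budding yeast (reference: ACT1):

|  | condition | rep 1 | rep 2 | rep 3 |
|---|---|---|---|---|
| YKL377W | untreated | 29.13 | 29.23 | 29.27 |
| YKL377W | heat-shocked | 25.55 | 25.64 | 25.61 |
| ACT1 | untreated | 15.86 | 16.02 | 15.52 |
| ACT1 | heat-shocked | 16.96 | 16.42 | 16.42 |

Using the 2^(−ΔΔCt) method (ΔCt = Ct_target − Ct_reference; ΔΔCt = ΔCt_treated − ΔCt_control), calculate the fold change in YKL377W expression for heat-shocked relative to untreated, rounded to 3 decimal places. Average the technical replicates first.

21.259

Mean Ct: YKL377W untreated 29.210; YKL377W heat-shocked 25.600; ACT1 untreated 15.800; ACT1 heat-shocked 16.600
ΔCt(untreated) = 29.210 − 15.800 = 13.410
ΔCt(heat-shocked) = 25.600 − 16.600 = 9.000
ΔΔCt = 9.000 − 13.410 = -4.410
Fold change = 2^(−(-4.410)) = 2^4.410 = 21.2590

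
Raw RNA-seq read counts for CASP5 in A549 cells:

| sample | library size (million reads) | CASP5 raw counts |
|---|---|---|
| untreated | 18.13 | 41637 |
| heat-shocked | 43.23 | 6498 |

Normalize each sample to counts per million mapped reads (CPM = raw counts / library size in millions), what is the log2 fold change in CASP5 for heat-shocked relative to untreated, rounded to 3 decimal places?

-3.933

CPM(untreated) = 41637 / 18.13 = 2296.5803
CPM(heat-shocked) = 6498 / 43.23 = 150.3123
Fold change = 150.3123 / 2296.5803 = 0.06545
log2(0.06545) = -3.9335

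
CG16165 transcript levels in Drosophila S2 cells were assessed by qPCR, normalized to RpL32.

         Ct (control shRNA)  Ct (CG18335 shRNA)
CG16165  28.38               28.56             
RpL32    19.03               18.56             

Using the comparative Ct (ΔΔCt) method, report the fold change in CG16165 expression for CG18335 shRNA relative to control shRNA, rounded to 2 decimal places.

ΔCt(control shRNA) = 28.380 − 19.030 = 9.350
ΔCt(CG18335 shRNA) = 28.560 − 18.560 = 10.000
ΔΔCt = 10.000 − 9.350 = 0.650
Fold change = 2^(−0.650) = 0.637

0.64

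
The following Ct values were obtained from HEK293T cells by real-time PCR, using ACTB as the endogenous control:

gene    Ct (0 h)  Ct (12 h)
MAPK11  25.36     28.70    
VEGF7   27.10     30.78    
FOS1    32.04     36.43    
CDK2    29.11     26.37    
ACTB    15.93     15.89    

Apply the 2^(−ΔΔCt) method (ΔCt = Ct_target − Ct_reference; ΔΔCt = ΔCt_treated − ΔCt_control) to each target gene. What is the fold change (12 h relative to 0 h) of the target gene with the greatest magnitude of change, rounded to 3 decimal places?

MAPK11: ΔΔCt = (28.70−15.89) − (25.36−15.93) = 12.81 − 9.43 = 3.38; fold change = 2^-3.38 = 0.096
VEGF7: ΔΔCt = (30.78−15.89) − (27.10−15.93) = 14.89 − 11.17 = 3.72; fold change = 2^-3.72 = 0.076
FOS1: ΔΔCt = (36.43−15.89) − (32.04−15.93) = 20.54 − 16.11 = 4.43; fold change = 2^-4.43 = 0.046
CDK2: ΔΔCt = (26.37−15.89) − (29.11−15.93) = 10.48 − 13.18 = -2.70; fold change = 2^2.70 = 6.498
FOS1 has the largest |ΔΔCt| = 4.43.

0.046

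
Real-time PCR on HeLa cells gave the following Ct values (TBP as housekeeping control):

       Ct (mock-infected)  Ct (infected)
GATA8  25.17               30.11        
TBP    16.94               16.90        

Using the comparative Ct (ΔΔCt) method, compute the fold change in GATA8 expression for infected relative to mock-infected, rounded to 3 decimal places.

0.032

ΔCt(mock-infected) = 25.170 − 16.940 = 8.230
ΔCt(infected) = 30.110 − 16.900 = 13.210
ΔΔCt = 13.210 − 8.230 = 4.980
Fold change = 2^(−4.980) = 0.0317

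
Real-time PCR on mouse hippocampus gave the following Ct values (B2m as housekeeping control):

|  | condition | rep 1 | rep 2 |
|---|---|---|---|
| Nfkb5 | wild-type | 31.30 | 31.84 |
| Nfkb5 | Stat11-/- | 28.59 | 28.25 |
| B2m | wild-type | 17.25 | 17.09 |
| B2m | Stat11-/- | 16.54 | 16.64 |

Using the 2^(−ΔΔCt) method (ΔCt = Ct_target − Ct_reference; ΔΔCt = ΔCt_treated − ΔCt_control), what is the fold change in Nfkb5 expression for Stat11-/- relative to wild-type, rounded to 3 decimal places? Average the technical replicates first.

5.938

Mean Ct: Nfkb5 wild-type 31.570; Nfkb5 Stat11-/- 28.420; B2m wild-type 17.170; B2m Stat11-/- 16.590
ΔCt(wild-type) = 31.570 − 17.170 = 14.400
ΔCt(Stat11-/-) = 28.420 − 16.590 = 11.830
ΔΔCt = 11.830 − 14.400 = -2.570
Fold change = 2^(−(-2.570)) = 2^2.570 = 5.9381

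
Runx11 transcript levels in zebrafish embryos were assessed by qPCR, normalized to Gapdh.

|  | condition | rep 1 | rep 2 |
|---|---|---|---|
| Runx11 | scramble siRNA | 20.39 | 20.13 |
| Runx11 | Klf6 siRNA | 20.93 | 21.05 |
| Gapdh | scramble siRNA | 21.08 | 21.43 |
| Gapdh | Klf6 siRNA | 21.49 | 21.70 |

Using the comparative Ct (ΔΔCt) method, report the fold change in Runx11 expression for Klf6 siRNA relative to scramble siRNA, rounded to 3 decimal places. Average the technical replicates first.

Mean Ct: Runx11 scramble siRNA 20.260; Runx11 Klf6 siRNA 20.990; Gapdh scramble siRNA 21.255; Gapdh Klf6 siRNA 21.595
ΔCt(scramble siRNA) = 20.260 − 21.255 = -0.995
ΔCt(Klf6 siRNA) = 20.990 − 21.595 = -0.605
ΔΔCt = -0.605 − (-0.995) = 0.390
Fold change = 2^(−0.390) = 0.7631

0.763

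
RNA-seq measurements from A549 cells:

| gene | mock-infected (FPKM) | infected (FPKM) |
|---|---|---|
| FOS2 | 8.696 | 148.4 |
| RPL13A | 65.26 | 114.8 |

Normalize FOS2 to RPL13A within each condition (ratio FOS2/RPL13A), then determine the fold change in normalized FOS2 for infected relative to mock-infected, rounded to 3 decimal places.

9.701

FOS2/RPL13A (mock-infected) = 8.696 / 65.26 = 0.13325
FOS2/RPL13A (infected) = 148.4 / 114.8 = 1.2927
Fold change = 1.2927 / 0.13325 = 9.7011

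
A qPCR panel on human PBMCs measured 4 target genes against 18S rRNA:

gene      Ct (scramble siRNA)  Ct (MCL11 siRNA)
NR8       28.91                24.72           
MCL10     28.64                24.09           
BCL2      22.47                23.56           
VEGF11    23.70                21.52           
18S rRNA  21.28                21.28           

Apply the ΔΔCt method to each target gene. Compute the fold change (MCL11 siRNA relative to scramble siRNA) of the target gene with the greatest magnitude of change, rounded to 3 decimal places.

NR8: ΔΔCt = (24.72−21.28) − (28.91−21.28) = 3.44 − 7.63 = -4.19; fold change = 2^4.19 = 18.252
MCL10: ΔΔCt = (24.09−21.28) − (28.64−21.28) = 2.81 − 7.36 = -4.55; fold change = 2^4.55 = 23.425
BCL2: ΔΔCt = (23.56−21.28) − (22.47−21.28) = 2.28 − 1.19 = 1.09; fold change = 2^-1.09 = 0.470
VEGF11: ΔΔCt = (21.52−21.28) − (23.70−21.28) = 0.24 − 2.42 = -2.18; fold change = 2^2.18 = 4.532
MCL10 has the largest |ΔΔCt| = 4.55.

23.425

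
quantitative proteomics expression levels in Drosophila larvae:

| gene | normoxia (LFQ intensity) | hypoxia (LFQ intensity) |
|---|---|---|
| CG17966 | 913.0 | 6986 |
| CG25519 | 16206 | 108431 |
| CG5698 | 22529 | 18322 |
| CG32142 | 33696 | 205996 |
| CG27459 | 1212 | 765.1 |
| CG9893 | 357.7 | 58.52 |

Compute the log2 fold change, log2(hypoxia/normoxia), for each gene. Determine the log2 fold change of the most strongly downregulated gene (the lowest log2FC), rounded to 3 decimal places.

-2.612

log2(6986/913.0) = 2.936  (CG17966)
log2(108431/16206) = 2.742  (CG25519)
log2(18322/22529) = -0.298  (CG5698)
log2(205996/33696) = 2.612  (CG32142)
log2(765.1/1212) = -0.664  (CG27459)
log2(58.52/357.7) = -2.612  (CG9893)
CG9893 is most strongly downregulated.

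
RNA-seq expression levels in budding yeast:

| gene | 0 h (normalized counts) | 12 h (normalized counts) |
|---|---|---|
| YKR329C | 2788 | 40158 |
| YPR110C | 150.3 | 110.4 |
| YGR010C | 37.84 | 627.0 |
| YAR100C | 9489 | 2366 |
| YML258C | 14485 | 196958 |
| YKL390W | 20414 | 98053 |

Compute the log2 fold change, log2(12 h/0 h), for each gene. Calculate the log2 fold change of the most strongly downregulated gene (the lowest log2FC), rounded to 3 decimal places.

-2.004

log2(40158/2788) = 3.848  (YKR329C)
log2(110.4/150.3) = -0.445  (YPR110C)
log2(627.0/37.84) = 4.050  (YGR010C)
log2(2366/9489) = -2.004  (YAR100C)
log2(196958/14485) = 3.765  (YML258C)
log2(98053/20414) = 2.264  (YKL390W)
YAR100C is most strongly downregulated.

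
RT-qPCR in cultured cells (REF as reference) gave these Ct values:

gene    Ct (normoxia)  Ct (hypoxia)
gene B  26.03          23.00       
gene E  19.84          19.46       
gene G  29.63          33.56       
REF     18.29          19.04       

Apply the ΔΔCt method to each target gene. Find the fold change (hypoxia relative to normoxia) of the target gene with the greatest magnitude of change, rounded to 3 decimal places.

gene B: ΔΔCt = (23.00−19.04) − (26.03−18.29) = 3.96 − 7.74 = -3.78; fold change = 2^3.78 = 13.737
gene E: ΔΔCt = (19.46−19.04) − (19.84−18.29) = 0.42 − 1.55 = -1.13; fold change = 2^1.13 = 2.189
gene G: ΔΔCt = (33.56−19.04) − (29.63−18.29) = 14.52 − 11.34 = 3.18; fold change = 2^-3.18 = 0.110
gene B has the largest |ΔΔCt| = 3.78.

13.737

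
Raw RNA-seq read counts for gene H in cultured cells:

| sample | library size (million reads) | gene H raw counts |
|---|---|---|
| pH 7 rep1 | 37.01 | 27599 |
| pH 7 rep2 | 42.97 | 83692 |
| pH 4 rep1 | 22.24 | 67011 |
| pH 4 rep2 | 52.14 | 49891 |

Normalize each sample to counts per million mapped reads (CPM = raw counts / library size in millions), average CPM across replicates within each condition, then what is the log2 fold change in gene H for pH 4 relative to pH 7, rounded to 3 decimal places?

0.560

CPM(pH 7 rep1) = 27599 / 37.01 = 745.7174
CPM(pH 7 rep2) = 83692 / 42.97 = 1947.6844
CPM(pH 4 rep1) = 67011 / 22.24 = 3013.0845
CPM(pH 4 rep2) = 49891 / 52.14 = 956.8661
mean CPM(pH 7) = 1346.7009; mean CPM(pH 4) = 1984.9753
Fold change = 1984.9753 / 1346.7009 = 1.47395
log2(1.47395) = 0.5597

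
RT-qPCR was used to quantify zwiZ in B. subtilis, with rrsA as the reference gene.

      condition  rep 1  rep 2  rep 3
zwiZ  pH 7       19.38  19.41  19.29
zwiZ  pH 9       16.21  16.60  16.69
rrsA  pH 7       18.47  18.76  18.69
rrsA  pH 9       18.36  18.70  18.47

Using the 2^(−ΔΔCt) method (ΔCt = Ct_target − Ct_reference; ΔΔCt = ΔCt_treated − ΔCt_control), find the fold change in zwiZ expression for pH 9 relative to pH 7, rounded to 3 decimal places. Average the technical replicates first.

6.635

Mean Ct: zwiZ pH 7 19.360; zwiZ pH 9 16.500; rrsA pH 7 18.640; rrsA pH 9 18.510
ΔCt(pH 7) = 19.360 − 18.640 = 0.720
ΔCt(pH 9) = 16.500 − 18.510 = -2.010
ΔΔCt = -2.010 − 0.720 = -2.730
Fold change = 2^(−(-2.730)) = 2^2.730 = 6.6346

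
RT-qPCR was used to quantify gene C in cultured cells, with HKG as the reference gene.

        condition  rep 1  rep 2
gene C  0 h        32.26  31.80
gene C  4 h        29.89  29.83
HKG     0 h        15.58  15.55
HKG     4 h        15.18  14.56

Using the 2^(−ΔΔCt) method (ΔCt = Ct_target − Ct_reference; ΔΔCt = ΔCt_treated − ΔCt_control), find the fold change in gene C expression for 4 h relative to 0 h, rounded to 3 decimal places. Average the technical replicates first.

2.780

Mean Ct: gene C 0 h 32.030; gene C 4 h 29.860; HKG 0 h 15.565; HKG 4 h 14.870
ΔCt(0 h) = 32.030 − 15.565 = 16.465
ΔCt(4 h) = 29.860 − 14.870 = 14.990
ΔΔCt = 14.990 − 16.465 = -1.475
Fold change = 2^(−(-1.475)) = 2^1.475 = 2.7798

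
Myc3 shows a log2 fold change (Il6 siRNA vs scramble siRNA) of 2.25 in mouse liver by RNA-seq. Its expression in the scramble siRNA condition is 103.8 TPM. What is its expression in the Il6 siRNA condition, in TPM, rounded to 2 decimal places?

493.76

Fold change = 2^(2.25) = 4.7568
Il6 siRNA expression = 103.8 × 4.7568 = 493.76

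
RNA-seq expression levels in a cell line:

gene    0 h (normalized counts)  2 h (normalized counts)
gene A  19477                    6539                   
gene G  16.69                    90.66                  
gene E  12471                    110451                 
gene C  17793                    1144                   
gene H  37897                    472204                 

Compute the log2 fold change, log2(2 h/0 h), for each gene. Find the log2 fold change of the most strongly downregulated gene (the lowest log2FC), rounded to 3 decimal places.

-3.959

log2(6539/19477) = -1.575  (gene A)
log2(90.66/16.69) = 2.441  (gene G)
log2(110451/12471) = 3.147  (gene E)
log2(1144/17793) = -3.959  (gene C)
log2(472204/37897) = 3.639  (gene H)
gene C is most strongly downregulated.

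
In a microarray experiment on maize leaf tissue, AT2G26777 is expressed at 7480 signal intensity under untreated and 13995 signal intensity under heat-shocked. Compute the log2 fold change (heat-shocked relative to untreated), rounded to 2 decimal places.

Fold change = 13995 / 7480 = 1.8710
log2(1.8710) = 0.904

0.90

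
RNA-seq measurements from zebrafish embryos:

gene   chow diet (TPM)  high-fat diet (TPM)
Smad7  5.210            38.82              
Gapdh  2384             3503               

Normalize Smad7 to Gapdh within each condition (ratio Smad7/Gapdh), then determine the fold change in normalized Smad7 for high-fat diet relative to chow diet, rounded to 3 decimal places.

Smad7/Gapdh (chow diet) = 5.210 / 2384 = 0.0021854
Smad7/Gapdh (high-fat diet) = 38.82 / 3503 = 0.011082
Fold change = 0.011082 / 0.0021854 = 5.0709

5.071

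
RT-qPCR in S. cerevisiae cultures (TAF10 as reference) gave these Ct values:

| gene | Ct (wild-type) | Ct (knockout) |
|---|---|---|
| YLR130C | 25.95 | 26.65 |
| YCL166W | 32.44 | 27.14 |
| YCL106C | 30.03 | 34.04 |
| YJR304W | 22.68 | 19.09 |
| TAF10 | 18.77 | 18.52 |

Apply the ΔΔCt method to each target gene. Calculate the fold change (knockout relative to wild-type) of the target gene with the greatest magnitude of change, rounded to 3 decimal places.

33.128

YLR130C: ΔΔCt = (26.65−18.52) − (25.95−18.77) = 8.13 − 7.18 = 0.95; fold change = 2^-0.95 = 0.518
YCL166W: ΔΔCt = (27.14−18.52) − (32.44−18.77) = 8.62 − 13.67 = -5.05; fold change = 2^5.05 = 33.128
YCL106C: ΔΔCt = (34.04−18.52) − (30.03−18.77) = 15.52 − 11.26 = 4.26; fold change = 2^-4.26 = 0.052
YJR304W: ΔΔCt = (19.09−18.52) − (22.68−18.77) = 0.57 − 3.91 = -3.34; fold change = 2^3.34 = 10.126
YCL166W has the largest |ΔΔCt| = 5.05.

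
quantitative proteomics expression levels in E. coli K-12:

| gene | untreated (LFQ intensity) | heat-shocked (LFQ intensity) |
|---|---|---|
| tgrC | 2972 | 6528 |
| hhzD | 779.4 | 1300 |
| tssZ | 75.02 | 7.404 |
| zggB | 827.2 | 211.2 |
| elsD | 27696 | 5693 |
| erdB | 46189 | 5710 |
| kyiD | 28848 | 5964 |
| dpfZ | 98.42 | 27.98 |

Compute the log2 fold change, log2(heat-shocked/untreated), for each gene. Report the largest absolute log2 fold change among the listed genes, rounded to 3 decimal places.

3.341

log2(6528/2972) = 1.135  (tgrC)
log2(1300/779.4) = 0.738  (hhzD)
log2(7.404/75.02) = -3.341  (tssZ)
log2(211.2/827.2) = -1.970  (zggB)
log2(5693/27696) = -2.282  (elsD)
log2(5710/46189) = -3.016  (erdB)
log2(5964/28848) = -2.274  (kyiD)
log2(27.98/98.42) = -1.815  (dpfZ)
The largest magnitude belongs to tssZ.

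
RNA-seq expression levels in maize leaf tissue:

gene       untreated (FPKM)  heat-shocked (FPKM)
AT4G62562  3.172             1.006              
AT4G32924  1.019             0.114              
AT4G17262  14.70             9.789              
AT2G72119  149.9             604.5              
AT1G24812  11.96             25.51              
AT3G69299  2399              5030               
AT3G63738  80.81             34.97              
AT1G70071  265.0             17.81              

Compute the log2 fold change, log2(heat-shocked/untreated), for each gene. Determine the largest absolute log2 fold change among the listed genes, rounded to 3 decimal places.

log2(1.006/3.172) = -1.657  (AT4G62562)
log2(0.114/1.019) = -3.160  (AT4G32924)
log2(9.789/14.70) = -0.587  (AT4G17262)
log2(604.5/149.9) = 2.012  (AT2G72119)
log2(25.51/11.96) = 1.093  (AT1G24812)
log2(5030/2399) = 1.068  (AT3G69299)
log2(34.97/80.81) = -1.208  (AT3G63738)
log2(17.81/265.0) = -3.895  (AT1G70071)
The largest magnitude belongs to AT1G70071.

3.895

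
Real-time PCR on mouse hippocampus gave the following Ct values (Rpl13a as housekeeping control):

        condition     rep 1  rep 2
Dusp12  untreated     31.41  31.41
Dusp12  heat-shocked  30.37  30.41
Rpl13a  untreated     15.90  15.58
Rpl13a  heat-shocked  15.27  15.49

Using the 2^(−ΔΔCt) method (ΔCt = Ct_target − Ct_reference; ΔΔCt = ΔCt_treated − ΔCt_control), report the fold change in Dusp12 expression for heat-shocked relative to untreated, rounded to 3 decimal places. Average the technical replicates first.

1.580

Mean Ct: Dusp12 untreated 31.410; Dusp12 heat-shocked 30.390; Rpl13a untreated 15.740; Rpl13a heat-shocked 15.380
ΔCt(untreated) = 31.410 − 15.740 = 15.670
ΔCt(heat-shocked) = 30.390 − 15.380 = 15.010
ΔΔCt = 15.010 − 15.670 = -0.660
Fold change = 2^(−(-0.660)) = 2^0.660 = 1.5801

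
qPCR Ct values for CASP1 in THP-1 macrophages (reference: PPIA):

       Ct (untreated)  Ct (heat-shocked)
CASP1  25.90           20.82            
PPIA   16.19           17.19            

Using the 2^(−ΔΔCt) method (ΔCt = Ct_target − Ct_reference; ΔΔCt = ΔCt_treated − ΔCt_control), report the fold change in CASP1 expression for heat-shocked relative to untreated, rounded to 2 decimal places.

ΔCt(untreated) = 25.900 − 16.190 = 9.710
ΔCt(heat-shocked) = 20.820 − 17.190 = 3.630
ΔΔCt = 3.630 − 9.710 = -6.080
Fold change = 2^(−(-6.080)) = 2^6.080 = 67.649

67.65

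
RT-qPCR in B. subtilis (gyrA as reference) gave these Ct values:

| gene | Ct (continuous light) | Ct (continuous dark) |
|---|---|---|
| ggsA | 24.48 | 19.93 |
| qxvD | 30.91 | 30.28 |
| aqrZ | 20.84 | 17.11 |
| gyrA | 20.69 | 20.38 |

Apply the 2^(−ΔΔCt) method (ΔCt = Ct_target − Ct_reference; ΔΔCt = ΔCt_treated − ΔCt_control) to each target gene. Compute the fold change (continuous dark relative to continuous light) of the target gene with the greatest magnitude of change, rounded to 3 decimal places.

18.896

ggsA: ΔΔCt = (19.93−20.38) − (24.48−20.69) = -0.45 − 3.79 = -4.24; fold change = 2^4.24 = 18.896
qxvD: ΔΔCt = (30.28−20.38) − (30.91−20.69) = 9.90 − 10.22 = -0.32; fold change = 2^0.32 = 1.248
aqrZ: ΔΔCt = (17.11−20.38) − (20.84−20.69) = -3.27 − 0.15 = -3.42; fold change = 2^3.42 = 10.703
ggsA has the largest |ΔΔCt| = 4.24.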